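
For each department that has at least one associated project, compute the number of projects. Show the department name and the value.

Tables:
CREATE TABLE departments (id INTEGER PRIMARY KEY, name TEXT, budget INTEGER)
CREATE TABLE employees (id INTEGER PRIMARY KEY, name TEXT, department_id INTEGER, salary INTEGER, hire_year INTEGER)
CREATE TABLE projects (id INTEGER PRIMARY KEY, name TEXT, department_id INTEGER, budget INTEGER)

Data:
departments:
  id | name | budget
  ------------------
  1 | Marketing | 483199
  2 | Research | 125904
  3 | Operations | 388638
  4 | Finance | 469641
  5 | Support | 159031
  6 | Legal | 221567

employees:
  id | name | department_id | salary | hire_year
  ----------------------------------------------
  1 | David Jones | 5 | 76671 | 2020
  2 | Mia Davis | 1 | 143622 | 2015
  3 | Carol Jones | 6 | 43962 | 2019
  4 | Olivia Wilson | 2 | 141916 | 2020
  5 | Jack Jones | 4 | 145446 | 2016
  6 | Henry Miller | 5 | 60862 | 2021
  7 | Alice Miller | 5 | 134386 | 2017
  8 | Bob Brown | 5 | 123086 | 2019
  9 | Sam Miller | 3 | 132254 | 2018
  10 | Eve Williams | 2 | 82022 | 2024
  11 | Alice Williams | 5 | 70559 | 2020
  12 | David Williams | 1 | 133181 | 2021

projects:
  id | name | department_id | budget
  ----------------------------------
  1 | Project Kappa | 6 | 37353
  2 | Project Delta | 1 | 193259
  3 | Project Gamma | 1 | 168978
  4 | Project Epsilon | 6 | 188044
SELECT p.name, COUNT(*) AS n FROM projects c JOIN departments p ON c.department_id = p.id GROUP BY p.id, p.name

Execution result:
name | n
Marketing | 2
Legal | 2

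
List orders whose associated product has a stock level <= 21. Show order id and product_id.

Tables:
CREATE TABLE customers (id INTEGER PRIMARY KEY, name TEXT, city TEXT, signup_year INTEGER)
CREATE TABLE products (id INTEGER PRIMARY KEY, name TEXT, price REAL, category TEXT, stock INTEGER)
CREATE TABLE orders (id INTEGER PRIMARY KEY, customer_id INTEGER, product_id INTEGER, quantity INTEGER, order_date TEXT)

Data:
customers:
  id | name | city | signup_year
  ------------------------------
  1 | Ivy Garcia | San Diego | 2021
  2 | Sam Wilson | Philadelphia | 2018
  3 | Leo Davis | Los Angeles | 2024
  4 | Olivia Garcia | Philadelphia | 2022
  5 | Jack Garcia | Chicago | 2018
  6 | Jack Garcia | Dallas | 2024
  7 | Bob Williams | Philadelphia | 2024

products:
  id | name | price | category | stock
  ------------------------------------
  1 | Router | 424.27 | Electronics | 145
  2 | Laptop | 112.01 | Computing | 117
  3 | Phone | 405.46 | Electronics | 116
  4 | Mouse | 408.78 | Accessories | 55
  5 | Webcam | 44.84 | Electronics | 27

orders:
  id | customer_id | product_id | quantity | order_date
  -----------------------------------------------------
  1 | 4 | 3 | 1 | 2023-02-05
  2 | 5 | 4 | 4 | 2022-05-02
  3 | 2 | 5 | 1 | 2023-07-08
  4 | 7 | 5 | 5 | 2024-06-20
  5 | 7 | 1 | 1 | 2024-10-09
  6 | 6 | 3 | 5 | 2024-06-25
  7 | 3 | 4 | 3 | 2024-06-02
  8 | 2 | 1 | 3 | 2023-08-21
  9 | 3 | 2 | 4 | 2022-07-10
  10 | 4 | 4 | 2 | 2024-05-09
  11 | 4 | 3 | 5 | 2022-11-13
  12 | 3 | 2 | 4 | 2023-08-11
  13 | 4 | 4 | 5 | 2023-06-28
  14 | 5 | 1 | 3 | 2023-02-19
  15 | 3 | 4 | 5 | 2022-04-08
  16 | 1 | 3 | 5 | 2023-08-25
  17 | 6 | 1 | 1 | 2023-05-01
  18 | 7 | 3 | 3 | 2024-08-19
SELECT id, product_id FROM orders WHERE product_id IN (SELECT id FROM products WHERE stock <= 21)

Execution result:
(no rows)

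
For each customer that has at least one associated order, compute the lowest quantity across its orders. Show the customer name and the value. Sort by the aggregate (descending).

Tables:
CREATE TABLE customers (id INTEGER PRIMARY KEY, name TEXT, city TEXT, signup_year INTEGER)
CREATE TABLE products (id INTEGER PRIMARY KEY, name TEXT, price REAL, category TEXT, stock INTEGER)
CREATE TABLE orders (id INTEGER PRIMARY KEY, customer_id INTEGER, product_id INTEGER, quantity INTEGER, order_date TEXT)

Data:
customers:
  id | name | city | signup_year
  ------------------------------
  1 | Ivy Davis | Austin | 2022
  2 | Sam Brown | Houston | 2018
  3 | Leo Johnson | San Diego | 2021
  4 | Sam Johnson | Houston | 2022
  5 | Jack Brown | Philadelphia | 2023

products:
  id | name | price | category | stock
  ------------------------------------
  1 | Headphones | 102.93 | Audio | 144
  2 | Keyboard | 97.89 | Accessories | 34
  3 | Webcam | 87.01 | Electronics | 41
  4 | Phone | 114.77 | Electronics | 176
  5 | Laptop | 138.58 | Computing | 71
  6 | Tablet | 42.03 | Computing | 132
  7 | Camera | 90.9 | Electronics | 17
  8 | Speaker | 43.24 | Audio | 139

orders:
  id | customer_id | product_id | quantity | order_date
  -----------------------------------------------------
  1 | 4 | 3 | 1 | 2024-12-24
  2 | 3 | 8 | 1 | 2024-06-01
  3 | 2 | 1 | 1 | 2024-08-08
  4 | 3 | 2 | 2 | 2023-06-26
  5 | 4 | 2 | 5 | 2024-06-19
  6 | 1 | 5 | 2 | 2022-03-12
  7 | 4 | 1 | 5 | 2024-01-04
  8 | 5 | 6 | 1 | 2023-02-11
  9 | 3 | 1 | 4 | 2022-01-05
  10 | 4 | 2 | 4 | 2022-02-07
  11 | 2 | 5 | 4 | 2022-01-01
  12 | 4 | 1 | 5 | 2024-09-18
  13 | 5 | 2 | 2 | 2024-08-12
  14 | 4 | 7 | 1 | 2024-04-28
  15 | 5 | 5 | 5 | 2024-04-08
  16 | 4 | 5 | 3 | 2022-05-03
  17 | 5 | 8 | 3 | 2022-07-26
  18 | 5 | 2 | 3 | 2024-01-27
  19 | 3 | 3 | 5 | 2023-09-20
SELECT p.name, MIN(c.quantity) AS min_quantity FROM orders c JOIN customers p ON c.customer_id = p.id GROUP BY p.id, p.name ORDER BY min_quantity DESC

Execution result:
name | min_quantity
Ivy Davis | 2
Sam Brown | 1
Leo Johnson | 1
Sam Johnson | 1
Jack Brown | 1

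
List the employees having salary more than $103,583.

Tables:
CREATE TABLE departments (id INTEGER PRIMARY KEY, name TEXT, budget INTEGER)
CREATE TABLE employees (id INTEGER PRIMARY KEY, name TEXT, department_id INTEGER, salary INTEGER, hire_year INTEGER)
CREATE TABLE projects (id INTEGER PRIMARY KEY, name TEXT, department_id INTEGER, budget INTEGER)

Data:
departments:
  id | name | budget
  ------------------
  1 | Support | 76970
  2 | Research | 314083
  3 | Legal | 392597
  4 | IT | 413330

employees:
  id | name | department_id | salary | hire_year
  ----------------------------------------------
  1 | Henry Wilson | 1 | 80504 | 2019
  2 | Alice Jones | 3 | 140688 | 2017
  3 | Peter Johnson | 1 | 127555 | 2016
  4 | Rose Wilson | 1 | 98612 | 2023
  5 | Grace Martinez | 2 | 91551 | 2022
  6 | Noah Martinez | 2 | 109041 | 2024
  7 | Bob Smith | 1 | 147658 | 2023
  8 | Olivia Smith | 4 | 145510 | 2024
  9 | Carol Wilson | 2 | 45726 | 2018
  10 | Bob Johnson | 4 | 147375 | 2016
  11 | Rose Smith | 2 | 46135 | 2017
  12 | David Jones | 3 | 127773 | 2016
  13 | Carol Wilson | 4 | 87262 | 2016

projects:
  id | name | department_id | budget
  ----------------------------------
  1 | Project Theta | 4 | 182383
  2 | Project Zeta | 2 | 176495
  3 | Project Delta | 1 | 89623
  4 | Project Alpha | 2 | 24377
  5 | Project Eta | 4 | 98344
SELECT name, salary FROM employees WHERE salary > 103583

Execution result:
name | salary
Alice Jones | 140688
Peter Johnson | 127555
Noah Martinez | 109041
Bob Smith | 147658
Olivia Smith | 145510
Bob Johnson | 147375
David Jones | 127773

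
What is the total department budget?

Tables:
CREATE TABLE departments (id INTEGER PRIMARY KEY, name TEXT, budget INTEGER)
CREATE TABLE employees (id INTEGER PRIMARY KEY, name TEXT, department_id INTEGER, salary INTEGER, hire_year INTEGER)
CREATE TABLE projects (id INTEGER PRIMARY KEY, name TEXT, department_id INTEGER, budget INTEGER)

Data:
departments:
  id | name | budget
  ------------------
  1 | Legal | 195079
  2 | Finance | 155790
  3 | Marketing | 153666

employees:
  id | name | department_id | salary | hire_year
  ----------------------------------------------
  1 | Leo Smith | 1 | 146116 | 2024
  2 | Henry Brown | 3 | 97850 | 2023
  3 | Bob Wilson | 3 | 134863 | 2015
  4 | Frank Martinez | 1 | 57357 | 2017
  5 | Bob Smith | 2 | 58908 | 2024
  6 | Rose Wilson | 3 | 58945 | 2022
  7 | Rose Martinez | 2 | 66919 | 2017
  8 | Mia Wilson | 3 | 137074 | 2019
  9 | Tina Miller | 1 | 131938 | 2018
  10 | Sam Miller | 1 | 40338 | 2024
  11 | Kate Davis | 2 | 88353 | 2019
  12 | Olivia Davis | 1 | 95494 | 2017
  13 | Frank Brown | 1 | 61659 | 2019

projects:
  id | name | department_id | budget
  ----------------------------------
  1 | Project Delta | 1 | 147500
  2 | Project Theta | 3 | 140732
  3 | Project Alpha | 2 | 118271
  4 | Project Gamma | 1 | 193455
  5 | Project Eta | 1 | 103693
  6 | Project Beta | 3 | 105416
SELECT SUM(budget) FROM departments

Execution result:
504535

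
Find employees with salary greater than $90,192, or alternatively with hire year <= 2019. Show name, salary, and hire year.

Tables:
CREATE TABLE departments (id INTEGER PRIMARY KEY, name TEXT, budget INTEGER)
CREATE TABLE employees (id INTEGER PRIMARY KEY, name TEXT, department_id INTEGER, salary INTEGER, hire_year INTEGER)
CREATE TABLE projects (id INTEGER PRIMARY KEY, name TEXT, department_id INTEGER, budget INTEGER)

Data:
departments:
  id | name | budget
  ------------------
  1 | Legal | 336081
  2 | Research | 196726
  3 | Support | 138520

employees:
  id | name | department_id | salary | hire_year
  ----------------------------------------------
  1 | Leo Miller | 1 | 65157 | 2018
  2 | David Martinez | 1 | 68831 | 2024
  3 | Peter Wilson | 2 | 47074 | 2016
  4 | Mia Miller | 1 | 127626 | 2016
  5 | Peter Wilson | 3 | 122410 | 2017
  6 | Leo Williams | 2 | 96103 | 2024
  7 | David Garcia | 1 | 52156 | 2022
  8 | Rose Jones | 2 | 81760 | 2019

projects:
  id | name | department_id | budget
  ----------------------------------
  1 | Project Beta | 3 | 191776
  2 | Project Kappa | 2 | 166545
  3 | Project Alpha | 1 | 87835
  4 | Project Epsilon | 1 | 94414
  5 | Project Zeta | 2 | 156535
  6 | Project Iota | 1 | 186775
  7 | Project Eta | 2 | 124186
SELECT name, salary, hire_year FROM employees WHERE salary > 90192 OR hire_year <= 2019

Execution result:
name | salary | hire_year
Leo Miller | 65157 | 2018
Peter Wilson | 47074 | 2016
Mia Miller | 127626 | 2016
Peter Wilson | 122410 | 2017
Leo Williams | 96103 | 2024
Rose Jones | 81760 | 2019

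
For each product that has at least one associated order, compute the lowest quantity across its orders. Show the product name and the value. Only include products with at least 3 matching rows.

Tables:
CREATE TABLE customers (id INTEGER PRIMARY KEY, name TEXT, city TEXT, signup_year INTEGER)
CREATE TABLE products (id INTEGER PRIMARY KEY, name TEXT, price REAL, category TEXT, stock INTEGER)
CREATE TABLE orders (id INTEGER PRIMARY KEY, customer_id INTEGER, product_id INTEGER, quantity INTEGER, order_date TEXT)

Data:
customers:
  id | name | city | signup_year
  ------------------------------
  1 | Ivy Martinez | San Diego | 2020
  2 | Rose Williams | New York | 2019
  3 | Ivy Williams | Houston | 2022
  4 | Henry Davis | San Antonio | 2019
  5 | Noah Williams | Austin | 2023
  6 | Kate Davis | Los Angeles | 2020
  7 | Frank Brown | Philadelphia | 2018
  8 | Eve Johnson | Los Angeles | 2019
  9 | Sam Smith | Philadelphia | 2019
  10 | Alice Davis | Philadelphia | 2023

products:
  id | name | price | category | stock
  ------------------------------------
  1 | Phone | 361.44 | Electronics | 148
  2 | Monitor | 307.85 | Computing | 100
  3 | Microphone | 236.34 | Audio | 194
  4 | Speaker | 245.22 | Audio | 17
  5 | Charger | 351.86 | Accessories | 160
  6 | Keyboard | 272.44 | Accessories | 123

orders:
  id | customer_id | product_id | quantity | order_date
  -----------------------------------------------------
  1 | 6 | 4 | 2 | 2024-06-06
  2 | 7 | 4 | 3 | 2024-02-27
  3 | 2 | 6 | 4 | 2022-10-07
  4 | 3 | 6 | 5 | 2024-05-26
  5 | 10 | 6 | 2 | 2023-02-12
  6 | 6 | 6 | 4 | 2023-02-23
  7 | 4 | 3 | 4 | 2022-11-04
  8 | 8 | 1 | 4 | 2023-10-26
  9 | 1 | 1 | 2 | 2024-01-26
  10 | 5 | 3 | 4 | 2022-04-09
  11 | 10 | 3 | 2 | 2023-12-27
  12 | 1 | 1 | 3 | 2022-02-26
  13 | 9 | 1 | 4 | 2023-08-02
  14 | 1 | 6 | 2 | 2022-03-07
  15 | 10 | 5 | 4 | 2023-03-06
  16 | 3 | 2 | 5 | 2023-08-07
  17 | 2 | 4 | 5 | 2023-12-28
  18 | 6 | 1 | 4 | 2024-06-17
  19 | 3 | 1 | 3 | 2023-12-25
SELECT p.name, MIN(c.quantity) AS min_quantity FROM orders c JOIN products p ON c.product_id = p.id GROUP BY p.id, p.name HAVING COUNT(*) >= 3

Execution result:
name | min_quantity
Phone | 2
Microphone | 2
Speaker | 2
Keyboard | 2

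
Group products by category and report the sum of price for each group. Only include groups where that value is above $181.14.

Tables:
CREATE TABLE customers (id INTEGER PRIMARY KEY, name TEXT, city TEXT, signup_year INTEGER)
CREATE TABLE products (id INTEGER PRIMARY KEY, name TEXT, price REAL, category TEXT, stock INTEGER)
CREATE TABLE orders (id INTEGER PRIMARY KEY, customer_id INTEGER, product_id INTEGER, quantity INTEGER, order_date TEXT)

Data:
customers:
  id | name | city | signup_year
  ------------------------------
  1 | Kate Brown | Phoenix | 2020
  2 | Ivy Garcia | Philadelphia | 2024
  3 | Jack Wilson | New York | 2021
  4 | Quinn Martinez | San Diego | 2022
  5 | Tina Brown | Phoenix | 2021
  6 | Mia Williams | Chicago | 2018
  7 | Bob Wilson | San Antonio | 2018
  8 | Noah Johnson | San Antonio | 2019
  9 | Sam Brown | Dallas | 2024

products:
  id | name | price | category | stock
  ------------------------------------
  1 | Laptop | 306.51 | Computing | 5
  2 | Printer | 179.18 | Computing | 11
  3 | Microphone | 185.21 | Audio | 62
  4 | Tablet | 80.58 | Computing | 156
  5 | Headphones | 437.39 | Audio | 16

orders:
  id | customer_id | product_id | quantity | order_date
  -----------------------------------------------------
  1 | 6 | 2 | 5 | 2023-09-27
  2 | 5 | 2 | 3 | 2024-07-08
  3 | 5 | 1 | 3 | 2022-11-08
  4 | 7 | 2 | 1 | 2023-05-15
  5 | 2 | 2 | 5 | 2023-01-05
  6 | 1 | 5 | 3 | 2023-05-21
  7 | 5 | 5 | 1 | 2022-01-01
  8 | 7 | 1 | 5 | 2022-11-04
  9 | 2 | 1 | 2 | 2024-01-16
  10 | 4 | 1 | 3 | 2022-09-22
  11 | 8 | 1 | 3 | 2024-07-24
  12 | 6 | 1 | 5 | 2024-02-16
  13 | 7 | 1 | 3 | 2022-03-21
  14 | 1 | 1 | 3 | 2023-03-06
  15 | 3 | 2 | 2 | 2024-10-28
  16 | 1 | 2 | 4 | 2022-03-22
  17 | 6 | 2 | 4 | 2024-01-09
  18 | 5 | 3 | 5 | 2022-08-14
SELECT category, SUM(price) AS sum_price FROM products GROUP BY category HAVING SUM(price) > 181.14

Execution result:
category | sum_price
Audio | 622.60
Computing | 566.27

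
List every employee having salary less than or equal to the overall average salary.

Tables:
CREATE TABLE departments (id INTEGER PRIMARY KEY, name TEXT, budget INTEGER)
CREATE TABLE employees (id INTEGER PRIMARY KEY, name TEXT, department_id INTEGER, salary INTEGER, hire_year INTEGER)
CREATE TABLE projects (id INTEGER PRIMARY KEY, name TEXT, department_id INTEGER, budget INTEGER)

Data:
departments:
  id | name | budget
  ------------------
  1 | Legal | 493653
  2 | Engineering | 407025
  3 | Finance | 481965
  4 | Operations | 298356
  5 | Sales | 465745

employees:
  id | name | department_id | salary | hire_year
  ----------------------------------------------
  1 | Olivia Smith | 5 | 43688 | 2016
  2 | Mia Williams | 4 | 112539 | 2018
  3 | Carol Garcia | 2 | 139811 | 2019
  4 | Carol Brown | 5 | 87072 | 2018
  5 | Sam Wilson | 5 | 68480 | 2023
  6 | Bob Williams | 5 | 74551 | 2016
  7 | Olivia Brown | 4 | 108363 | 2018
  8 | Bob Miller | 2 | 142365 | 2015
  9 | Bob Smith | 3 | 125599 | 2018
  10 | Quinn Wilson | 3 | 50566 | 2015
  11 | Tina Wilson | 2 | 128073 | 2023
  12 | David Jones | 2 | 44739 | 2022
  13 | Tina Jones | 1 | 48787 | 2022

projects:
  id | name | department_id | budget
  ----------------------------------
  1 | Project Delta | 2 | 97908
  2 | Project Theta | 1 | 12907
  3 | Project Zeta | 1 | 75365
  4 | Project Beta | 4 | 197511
SELECT name, salary FROM employees WHERE salary <= (SELECT AVG(salary) FROM employees)

Execution result:
name | salary
Olivia Smith | 43688
Carol Brown | 87072
Sam Wilson | 68480
Bob Williams | 74551
Quinn Wilson | 50566
David Jones | 44739
Tina Jones | 48787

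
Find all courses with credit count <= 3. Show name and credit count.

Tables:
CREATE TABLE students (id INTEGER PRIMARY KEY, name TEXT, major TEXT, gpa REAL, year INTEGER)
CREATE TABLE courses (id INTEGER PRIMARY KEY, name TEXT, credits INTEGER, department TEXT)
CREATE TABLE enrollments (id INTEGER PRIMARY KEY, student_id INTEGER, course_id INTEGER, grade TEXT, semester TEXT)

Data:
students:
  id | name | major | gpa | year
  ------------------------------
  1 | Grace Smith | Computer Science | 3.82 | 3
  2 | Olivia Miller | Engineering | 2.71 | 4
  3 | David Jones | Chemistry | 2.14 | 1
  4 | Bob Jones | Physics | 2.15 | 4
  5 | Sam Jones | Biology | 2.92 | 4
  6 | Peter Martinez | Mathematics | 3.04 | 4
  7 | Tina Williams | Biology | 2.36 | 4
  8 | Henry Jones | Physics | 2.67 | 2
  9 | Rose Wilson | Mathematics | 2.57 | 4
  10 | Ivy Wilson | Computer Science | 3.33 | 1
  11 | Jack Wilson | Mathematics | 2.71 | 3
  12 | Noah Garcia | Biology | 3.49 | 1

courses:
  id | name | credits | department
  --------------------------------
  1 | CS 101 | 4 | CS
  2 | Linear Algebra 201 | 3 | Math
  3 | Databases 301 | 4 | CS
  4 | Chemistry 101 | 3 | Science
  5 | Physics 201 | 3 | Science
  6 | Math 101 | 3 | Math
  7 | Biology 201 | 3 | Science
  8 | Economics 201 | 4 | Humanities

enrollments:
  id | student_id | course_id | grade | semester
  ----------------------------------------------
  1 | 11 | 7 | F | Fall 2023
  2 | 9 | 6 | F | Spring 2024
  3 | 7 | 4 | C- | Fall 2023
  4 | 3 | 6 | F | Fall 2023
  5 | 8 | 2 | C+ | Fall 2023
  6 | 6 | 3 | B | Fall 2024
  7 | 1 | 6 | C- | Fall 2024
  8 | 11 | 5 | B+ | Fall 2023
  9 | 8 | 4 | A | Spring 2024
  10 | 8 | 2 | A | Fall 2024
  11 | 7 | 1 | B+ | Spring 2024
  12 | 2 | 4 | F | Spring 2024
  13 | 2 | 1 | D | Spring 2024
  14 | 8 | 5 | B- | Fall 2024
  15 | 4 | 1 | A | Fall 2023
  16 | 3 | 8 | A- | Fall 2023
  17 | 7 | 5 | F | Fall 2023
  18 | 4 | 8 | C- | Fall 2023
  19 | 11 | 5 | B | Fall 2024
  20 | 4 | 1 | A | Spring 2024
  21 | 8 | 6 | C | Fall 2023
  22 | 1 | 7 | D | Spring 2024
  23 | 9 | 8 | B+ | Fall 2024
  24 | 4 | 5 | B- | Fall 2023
SELECT name, credits FROM courses WHERE credits <= 3

Execution result:
name | credits
Linear Algebra 201 | 3
Chemistry 101 | 3
Physics 201 | 3
Math 101 | 3
Biology 201 | 3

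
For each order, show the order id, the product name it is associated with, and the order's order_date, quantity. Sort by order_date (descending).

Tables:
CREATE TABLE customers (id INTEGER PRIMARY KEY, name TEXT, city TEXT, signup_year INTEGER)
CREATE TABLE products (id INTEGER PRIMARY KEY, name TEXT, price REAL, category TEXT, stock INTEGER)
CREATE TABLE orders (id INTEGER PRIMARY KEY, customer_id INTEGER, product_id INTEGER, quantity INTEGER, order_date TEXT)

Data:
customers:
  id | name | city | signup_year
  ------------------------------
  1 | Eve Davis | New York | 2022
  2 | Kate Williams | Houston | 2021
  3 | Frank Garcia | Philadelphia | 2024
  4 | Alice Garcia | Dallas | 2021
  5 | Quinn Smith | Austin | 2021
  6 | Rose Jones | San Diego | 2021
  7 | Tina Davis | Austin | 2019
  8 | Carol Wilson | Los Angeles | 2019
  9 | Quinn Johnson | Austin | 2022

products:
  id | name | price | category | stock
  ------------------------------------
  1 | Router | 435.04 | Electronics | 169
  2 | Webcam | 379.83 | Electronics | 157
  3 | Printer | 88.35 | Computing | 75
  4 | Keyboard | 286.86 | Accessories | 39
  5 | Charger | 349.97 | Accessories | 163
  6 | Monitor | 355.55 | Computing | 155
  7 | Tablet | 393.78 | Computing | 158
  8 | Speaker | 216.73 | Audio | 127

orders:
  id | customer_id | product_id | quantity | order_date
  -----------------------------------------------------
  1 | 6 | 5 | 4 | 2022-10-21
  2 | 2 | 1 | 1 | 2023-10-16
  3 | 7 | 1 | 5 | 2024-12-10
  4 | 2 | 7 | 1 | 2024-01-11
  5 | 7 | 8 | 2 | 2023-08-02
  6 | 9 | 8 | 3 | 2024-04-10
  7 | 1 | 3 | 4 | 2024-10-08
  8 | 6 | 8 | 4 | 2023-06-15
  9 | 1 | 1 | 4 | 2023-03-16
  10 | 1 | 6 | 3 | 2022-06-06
SELECT c.id, p.name AS product, c.order_date, c.quantity FROM orders c JOIN products p ON c.product_id = p.id ORDER BY c.order_date DESC

Execution result:
id | product | order_date | quantity
3 | Router | 2024-12-10 | 5
7 | Printer | 2024-10-08 | 4
6 | Speaker | 2024-04-10 | 3
4 | Tablet | 2024-01-11 | 1
2 | Router | 2023-10-16 | 1
5 | Speaker | 2023-08-02 | 2
8 | Speaker | 2023-06-15 | 4
9 | Router | 2023-03-16 | 4
1 | Charger | 2022-10-21 | 4
10 | Monitor | 2022-06-06 | 3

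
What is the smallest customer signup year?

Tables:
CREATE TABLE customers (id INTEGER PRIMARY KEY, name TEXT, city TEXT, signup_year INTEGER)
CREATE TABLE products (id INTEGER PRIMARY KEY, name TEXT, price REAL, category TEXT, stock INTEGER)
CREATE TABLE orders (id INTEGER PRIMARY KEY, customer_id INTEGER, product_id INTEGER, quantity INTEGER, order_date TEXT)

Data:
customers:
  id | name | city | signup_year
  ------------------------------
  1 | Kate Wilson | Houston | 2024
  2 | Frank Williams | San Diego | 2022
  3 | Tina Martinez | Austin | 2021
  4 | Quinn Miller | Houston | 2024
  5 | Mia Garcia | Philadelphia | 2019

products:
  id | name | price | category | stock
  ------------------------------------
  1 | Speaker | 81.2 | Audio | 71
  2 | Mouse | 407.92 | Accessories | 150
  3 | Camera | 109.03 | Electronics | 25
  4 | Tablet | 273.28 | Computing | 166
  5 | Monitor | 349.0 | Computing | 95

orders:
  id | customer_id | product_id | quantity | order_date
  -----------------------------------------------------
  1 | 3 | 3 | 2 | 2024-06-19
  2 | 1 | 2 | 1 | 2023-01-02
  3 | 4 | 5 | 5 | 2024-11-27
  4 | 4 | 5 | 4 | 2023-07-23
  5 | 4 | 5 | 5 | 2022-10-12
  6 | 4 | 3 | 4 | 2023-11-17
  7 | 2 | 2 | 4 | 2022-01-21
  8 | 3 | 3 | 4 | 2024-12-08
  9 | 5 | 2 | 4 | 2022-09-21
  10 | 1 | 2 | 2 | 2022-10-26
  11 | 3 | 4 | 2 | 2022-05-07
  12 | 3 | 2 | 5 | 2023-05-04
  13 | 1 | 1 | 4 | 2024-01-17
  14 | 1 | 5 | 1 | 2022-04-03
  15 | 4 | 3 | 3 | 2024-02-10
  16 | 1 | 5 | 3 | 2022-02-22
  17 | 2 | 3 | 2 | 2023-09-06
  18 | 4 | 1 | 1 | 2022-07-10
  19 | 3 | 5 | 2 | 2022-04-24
SELECT MIN(signup_year) FROM customers

Execution result:
2019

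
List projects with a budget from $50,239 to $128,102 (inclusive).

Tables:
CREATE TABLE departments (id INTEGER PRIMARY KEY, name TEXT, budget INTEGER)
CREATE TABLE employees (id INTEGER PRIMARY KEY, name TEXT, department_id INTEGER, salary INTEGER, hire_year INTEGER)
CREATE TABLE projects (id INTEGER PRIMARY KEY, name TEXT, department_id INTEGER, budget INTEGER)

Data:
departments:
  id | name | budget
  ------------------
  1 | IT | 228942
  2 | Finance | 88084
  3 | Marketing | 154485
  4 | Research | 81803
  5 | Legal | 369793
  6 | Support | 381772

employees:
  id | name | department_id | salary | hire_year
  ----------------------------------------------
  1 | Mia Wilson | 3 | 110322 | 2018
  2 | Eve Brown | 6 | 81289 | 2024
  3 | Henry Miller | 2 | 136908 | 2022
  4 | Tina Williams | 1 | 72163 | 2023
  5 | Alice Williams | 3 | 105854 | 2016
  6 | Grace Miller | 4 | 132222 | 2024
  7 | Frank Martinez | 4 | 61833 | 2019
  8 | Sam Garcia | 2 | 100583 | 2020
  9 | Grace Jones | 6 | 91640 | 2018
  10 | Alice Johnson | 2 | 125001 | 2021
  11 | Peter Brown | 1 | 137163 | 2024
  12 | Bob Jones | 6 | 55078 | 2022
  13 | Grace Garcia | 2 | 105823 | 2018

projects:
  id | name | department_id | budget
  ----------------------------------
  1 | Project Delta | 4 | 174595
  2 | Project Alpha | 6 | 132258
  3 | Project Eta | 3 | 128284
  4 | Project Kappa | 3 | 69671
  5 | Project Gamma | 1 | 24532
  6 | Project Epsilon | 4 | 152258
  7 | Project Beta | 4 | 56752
SELECT name, budget FROM projects WHERE budget BETWEEN 50239 AND 128102

Execution result:
name | budget
Project Kappa | 69671
Project Beta | 56752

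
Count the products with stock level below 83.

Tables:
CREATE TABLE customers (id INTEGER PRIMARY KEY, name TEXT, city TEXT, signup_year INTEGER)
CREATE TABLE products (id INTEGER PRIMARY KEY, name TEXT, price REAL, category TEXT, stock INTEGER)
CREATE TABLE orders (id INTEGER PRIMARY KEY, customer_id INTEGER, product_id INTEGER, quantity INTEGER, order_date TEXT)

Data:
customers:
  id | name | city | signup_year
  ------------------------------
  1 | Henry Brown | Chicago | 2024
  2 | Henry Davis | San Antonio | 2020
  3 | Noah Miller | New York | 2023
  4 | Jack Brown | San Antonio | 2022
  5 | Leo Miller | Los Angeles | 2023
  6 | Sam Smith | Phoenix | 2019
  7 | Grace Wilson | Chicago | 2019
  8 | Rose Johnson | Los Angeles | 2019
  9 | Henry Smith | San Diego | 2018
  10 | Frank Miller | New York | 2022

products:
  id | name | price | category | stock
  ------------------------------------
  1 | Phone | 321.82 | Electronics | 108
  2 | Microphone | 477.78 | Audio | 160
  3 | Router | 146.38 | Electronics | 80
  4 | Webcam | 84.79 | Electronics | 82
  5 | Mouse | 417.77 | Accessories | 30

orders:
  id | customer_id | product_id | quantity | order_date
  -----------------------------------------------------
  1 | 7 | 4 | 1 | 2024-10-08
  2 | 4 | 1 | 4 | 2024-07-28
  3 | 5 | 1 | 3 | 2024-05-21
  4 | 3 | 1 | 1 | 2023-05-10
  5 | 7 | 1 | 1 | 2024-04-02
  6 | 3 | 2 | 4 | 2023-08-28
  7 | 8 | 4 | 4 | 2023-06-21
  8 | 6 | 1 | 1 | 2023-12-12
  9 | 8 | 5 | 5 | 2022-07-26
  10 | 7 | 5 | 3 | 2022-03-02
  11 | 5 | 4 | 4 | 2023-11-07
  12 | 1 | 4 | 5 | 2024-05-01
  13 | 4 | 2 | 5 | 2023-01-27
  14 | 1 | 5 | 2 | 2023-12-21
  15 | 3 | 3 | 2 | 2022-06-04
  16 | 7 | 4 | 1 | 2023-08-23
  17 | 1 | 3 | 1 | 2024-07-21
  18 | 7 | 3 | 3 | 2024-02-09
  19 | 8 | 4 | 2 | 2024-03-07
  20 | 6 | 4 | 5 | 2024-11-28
SELECT COUNT(*) FROM products WHERE stock < 83

Execution result:
3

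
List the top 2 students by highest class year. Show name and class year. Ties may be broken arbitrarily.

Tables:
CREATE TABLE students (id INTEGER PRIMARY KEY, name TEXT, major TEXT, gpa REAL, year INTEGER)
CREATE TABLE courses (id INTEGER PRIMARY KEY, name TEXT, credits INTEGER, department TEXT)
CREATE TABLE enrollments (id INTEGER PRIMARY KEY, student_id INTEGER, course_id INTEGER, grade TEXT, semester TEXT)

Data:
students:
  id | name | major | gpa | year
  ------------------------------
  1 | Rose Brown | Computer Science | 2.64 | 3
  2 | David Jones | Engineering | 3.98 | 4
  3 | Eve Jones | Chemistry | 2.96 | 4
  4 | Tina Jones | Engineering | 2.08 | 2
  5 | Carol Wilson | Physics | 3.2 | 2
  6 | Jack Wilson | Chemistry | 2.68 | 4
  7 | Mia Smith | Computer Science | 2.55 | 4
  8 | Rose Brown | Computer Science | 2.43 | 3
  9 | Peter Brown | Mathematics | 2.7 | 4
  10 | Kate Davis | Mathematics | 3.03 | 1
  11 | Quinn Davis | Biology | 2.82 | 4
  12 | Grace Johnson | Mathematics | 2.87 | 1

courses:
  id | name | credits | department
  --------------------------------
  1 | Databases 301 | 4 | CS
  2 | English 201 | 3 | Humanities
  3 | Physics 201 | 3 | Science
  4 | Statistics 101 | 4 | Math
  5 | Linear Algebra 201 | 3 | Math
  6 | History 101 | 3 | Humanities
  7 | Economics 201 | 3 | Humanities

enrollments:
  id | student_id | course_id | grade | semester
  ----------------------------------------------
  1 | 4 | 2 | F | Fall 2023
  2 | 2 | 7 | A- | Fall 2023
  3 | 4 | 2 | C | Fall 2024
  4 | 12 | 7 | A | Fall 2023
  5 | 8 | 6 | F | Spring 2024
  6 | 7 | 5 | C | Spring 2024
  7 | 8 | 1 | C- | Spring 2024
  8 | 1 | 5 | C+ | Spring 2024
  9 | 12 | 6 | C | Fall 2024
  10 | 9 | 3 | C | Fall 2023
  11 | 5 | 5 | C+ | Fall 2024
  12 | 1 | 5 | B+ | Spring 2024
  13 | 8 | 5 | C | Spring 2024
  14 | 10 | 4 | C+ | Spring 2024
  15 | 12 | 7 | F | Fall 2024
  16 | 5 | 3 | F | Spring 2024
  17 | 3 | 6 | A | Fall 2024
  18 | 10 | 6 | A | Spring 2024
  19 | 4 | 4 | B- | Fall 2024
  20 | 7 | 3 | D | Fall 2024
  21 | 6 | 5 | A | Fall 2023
SELECT name, year FROM students ORDER BY year DESC LIMIT 2

Execution result:
name | year
David Jones | 4
Eve Jones | 4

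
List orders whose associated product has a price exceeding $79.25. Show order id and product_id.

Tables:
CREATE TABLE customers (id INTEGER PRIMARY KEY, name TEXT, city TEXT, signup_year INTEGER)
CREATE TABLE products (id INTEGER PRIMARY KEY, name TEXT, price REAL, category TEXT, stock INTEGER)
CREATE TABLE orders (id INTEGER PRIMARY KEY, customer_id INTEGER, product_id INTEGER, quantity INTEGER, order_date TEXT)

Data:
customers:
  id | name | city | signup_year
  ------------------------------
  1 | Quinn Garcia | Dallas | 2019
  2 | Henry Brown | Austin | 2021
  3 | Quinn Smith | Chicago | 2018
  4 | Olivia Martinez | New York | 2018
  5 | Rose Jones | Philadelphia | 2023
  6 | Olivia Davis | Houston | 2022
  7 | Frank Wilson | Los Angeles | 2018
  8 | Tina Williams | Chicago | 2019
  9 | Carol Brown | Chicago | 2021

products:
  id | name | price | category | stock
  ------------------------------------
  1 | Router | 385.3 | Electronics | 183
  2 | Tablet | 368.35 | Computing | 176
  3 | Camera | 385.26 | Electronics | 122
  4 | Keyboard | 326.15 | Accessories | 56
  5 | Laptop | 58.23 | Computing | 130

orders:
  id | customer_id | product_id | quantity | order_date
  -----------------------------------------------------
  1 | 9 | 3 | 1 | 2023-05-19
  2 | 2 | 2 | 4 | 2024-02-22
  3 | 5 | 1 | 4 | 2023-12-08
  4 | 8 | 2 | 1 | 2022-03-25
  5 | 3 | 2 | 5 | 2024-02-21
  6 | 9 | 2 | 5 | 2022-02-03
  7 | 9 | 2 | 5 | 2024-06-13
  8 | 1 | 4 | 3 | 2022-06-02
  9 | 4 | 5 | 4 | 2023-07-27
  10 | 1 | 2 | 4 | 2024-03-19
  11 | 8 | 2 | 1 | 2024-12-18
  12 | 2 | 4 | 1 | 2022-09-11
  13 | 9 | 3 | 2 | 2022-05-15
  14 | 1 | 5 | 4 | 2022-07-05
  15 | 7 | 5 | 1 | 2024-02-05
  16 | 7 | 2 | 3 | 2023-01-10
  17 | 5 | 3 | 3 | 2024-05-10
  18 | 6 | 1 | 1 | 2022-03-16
SELECT id, product_id FROM orders WHERE product_id IN (SELECT id FROM products WHERE price > 79.25)

Execution result:
id | product_id
1 | 3
2 | 2
3 | 1
4 | 2
5 | 2
6 | 2
7 | 2
8 | 4
10 | 2
11 | 2
12 | 4
13 | 3
16 | 2
17 | 3
18 | 1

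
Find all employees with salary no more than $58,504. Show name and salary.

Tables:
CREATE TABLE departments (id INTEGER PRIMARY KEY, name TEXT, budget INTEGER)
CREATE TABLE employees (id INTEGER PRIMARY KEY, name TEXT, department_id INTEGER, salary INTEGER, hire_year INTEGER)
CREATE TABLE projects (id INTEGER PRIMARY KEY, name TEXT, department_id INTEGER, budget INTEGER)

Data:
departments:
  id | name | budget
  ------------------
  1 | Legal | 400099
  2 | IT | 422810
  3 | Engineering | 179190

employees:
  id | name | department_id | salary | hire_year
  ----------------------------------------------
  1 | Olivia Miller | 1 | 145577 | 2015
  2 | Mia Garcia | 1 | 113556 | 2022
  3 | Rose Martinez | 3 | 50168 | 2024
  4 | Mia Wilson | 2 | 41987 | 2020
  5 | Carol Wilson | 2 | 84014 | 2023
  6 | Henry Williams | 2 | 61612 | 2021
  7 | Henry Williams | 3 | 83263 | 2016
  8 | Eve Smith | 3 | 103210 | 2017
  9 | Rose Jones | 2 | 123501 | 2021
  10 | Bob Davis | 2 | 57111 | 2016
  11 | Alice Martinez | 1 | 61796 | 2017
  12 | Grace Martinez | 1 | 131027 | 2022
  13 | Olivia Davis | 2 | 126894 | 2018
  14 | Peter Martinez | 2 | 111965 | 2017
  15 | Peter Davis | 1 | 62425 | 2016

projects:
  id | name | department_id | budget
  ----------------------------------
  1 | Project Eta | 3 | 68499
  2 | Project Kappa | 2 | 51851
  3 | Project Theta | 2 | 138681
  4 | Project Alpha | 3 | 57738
SELECT name, salary FROM employees WHERE salary <= 58504

Execution result:
name | salary
Rose Martinez | 50168
Mia Wilson | 41987
Bob Davis | 57111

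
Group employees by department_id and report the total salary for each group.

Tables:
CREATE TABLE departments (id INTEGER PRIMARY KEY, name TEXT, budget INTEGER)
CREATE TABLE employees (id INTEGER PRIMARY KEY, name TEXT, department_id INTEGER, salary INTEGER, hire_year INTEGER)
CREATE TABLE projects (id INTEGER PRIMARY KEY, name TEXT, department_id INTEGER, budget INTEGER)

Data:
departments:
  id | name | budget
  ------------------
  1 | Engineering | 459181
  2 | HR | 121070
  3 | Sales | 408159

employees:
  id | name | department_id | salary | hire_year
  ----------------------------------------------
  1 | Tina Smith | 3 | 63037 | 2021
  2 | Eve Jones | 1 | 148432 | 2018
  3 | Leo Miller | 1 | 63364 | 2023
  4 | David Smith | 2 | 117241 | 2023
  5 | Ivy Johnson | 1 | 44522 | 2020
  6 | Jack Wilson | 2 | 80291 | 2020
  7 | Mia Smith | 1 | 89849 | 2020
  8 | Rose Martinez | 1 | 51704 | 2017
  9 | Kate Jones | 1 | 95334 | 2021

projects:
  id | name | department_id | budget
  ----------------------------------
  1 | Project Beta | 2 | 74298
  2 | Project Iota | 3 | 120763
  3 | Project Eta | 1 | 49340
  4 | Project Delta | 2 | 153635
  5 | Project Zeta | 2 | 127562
SELECT department_id, SUM(salary) AS sum_salary FROM employees GROUP BY department_id

Execution result:
department_id | sum_salary
1 | 493205
2 | 197532
3 | 63037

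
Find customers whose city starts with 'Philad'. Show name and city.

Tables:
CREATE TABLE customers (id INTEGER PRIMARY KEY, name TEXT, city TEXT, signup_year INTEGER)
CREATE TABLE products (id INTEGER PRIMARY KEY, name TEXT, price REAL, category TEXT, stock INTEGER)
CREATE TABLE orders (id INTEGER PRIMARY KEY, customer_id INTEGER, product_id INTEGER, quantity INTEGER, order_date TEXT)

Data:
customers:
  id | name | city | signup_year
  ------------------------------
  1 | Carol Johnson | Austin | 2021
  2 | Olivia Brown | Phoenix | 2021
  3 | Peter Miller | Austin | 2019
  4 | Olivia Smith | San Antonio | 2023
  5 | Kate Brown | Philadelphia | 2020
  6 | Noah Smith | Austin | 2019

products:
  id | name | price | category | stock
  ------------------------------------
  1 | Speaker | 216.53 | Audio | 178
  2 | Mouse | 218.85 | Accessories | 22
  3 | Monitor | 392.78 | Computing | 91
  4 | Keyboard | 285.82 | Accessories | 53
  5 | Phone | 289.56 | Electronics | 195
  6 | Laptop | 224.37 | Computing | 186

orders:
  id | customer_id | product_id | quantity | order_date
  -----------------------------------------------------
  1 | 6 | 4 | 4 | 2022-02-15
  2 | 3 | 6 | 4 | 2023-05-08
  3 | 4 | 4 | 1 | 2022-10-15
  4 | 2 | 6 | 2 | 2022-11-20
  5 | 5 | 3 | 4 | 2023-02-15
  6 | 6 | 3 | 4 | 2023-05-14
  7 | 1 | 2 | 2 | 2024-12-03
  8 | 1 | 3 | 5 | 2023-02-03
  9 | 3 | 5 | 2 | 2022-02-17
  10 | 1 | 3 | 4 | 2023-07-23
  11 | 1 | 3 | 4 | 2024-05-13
SELECT name, city FROM customers WHERE city LIKE 'Philad%'

Execution result:
name | city
Kate Brown | Philadelphia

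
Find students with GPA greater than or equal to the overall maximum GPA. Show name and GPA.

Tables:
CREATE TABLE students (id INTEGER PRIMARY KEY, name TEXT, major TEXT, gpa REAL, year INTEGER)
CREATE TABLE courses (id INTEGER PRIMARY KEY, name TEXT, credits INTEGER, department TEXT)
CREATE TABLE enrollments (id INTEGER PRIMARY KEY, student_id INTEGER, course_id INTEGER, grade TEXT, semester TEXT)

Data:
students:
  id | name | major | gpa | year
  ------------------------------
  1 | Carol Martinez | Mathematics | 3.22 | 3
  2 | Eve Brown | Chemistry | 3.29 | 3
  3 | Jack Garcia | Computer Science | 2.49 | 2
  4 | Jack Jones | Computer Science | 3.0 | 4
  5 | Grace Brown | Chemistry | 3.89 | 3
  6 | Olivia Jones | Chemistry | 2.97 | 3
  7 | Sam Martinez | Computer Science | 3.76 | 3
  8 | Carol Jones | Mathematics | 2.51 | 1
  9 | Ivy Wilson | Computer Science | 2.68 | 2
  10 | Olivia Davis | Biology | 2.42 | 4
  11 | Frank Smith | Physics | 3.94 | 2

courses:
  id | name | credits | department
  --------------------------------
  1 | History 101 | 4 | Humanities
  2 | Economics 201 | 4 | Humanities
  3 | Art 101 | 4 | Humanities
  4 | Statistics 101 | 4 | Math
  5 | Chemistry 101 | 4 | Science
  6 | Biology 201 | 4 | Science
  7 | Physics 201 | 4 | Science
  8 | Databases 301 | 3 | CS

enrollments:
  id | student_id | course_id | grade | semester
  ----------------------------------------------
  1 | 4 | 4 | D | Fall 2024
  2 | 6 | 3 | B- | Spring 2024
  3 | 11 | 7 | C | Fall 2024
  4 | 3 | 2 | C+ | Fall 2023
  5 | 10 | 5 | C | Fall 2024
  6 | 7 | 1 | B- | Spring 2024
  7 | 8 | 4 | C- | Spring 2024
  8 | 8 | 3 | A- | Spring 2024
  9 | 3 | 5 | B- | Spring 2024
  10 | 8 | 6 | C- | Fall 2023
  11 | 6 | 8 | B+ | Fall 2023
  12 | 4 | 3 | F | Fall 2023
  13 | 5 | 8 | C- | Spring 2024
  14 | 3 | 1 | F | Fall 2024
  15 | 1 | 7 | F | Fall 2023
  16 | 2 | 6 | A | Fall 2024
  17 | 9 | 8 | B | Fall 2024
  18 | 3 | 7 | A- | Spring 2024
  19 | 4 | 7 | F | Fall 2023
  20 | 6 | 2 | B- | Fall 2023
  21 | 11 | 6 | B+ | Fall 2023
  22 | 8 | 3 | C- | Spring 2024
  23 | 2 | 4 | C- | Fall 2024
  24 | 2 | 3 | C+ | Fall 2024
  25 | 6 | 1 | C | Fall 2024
SELECT name, gpa FROM students WHERE gpa >= (SELECT MAX(gpa) FROM students)

Execution result:
name | gpa
Frank Smith | 3.94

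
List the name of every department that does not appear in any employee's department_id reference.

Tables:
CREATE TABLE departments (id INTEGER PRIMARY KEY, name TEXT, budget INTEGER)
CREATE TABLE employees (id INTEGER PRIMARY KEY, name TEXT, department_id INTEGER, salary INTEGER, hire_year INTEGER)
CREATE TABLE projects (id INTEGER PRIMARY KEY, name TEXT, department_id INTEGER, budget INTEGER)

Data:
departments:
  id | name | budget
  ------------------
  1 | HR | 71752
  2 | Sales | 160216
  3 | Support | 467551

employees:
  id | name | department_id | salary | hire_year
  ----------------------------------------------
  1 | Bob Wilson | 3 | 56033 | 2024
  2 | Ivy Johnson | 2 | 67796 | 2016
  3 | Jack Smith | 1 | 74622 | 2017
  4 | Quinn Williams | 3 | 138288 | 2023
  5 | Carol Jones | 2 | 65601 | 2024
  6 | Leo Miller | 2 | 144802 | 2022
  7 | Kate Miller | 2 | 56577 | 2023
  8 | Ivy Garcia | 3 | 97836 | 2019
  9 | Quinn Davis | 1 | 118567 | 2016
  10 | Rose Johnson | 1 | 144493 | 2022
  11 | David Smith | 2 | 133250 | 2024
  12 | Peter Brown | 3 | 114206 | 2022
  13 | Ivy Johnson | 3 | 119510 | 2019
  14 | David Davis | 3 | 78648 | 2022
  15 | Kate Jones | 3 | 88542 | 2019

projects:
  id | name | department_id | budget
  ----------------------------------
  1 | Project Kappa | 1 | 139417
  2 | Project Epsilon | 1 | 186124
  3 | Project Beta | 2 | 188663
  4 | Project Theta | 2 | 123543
SELECT p.name FROM departments p LEFT JOIN employees c ON c.department_id = p.id WHERE c.id IS NULL

Execution result:
(no rows)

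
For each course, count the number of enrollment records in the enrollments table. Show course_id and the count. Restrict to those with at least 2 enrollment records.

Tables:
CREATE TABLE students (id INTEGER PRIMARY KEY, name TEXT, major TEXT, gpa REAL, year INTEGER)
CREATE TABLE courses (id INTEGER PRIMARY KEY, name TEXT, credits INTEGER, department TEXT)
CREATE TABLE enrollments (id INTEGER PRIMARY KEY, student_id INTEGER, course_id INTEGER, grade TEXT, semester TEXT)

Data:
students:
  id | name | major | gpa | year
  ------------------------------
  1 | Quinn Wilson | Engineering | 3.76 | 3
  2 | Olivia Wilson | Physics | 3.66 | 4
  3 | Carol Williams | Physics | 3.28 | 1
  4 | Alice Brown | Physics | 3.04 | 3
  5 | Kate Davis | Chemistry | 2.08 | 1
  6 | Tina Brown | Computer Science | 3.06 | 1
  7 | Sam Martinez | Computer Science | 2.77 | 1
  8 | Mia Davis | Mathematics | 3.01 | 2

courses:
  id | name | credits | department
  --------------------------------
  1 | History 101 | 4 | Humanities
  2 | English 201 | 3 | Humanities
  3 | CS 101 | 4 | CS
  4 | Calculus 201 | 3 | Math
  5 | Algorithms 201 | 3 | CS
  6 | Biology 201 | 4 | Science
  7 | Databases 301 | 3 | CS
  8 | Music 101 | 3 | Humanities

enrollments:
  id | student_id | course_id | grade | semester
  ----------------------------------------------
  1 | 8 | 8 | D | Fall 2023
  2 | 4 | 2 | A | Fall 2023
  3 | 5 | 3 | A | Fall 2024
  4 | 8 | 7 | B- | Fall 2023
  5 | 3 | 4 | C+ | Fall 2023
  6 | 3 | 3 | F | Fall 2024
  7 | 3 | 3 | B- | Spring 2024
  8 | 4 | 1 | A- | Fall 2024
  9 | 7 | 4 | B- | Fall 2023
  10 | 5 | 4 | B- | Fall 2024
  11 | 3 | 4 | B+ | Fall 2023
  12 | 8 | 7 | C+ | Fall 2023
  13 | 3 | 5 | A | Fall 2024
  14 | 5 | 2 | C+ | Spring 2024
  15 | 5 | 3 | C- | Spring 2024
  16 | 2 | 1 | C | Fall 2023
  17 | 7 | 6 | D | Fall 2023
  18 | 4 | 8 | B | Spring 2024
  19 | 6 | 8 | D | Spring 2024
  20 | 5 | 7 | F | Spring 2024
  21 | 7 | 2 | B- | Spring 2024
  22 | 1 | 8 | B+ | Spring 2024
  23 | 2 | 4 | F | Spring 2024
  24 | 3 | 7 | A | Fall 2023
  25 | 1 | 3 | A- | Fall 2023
SELECT course_id, COUNT(*) AS enrollment_count FROM enrollments GROUP BY course_id HAVING COUNT(*) >= 2

Execution result:
course_id | enrollment_count
1 | 2
2 | 3
3 | 5
4 | 5
7 | 4
8 | 4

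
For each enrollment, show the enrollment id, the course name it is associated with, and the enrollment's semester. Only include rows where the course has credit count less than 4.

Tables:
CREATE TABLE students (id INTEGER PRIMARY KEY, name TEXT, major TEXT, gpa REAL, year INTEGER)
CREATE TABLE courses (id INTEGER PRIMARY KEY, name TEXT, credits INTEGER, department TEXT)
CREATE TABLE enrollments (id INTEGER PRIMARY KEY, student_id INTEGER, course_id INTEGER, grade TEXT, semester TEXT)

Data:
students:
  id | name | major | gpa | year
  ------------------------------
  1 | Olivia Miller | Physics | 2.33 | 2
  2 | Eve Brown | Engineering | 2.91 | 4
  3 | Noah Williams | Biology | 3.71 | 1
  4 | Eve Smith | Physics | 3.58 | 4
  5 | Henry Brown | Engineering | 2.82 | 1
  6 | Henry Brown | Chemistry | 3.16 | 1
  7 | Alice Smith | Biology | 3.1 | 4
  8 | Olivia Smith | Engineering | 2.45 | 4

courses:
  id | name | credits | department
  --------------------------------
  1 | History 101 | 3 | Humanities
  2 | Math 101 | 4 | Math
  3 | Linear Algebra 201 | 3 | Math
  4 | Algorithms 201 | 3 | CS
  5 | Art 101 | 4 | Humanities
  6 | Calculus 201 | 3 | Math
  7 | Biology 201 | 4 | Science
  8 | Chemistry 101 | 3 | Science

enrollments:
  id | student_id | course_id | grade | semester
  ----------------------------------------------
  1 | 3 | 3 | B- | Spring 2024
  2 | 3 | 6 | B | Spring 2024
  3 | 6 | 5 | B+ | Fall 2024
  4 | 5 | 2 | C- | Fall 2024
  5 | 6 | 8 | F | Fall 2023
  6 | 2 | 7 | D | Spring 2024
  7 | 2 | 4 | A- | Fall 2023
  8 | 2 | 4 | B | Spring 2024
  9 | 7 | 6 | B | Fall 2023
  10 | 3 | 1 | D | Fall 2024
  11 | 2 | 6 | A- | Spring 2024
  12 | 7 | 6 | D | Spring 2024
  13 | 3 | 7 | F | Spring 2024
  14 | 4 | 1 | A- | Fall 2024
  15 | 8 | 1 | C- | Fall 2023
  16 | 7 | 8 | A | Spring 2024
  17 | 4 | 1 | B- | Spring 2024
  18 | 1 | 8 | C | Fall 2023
SELECT c.id, p.name AS course, c.semester FROM enrollments c JOIN courses p ON c.course_id = p.id WHERE p.credits < 4

Execution result:
id | course | semester
1 | Linear Algebra 201 | Spring 2024
2 | Calculus 201 | Spring 2024
5 | Chemistry 101 | Fall 2023
7 | Algorithms 201 | Fall 2023
8 | Algorithms 201 | Spring 2024
9 | Calculus 201 | Fall 2023
10 | History 101 | Fall 2024
11 | Calculus 201 | Spring 2024
12 | Calculus 201 | Spring 2024
14 | History 101 | Fall 2024
15 | History 101 | Fall 2023
16 | Chemistry 101 | Spring 2024
17 | History 101 | Spring 2024
18 | Chemistry 101 | Fall 2023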